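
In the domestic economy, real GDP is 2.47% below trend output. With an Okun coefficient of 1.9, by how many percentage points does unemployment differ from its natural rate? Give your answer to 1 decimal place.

Okun's law: output gap = -β × (u - u*), so u - u* = -(output gap)/β.
u - u* = -(-2.47)/1.9 = 1.3 percentage points.

1.3 percentage points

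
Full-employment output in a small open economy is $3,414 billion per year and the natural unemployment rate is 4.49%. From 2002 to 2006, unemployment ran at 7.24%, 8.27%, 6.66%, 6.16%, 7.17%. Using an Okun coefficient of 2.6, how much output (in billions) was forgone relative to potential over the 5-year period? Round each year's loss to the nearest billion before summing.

$1,159 billion

Year 2002: gap = -2.6 × (7.24 - 4.49) = -7.15%, loss ≈ 3414 × 7.15/100 ≈ 244.
Year 2003: gap = -2.6 × (8.27 - 4.49) = -9.828%, loss ≈ 3414 × 9.828/100 ≈ 336.
Year 2004: gap = -2.6 × (6.66 - 4.49) = -5.642%, loss ≈ 3414 × 5.642/100 ≈ 193.
Year 2005: gap = -2.6 × (6.16 - 4.49) = -4.342%, loss ≈ 3414 × 4.342/100 ≈ 148.
Year 2006: gap = -2.6 × (7.17 - 4.49) = -6.968%, loss ≈ 3414 × 6.968/100 ≈ 238.
Total lost output = 244 + 336 + 193 + 148 + 238 = 1159 billion.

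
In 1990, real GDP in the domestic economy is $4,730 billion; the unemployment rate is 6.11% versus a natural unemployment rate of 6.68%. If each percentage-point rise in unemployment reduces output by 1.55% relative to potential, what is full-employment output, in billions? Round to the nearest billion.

$4,689 billion

Unemployment gap = 6.11 - 6.68 = -0.57 points, so output gap = -1.55 × (-0.57) = 0.8835%.
Since Y = Y* × (1 + gap/100), Y* = 4730/1.008835 ≈ 4689 billion.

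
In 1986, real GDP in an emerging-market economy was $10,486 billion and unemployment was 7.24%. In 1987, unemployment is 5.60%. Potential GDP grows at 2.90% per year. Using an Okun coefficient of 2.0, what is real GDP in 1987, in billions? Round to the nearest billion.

Δu = 5.6 - 7.24 = -1.64 points.
Okun's law (growth form): g_Y = g_Y* - β × Δu = 2.90 - 2.0 × (-1.64) = 2.9 + 3.28 = 6.18%.
Real GDP in the next year = 10486 × (1 + 6.18/100) = 10486 × 1.0618 ≈ 11134 billion.

$11,134 billion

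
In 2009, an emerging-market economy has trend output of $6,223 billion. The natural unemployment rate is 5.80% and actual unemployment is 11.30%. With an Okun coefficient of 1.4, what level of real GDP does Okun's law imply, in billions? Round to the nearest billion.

$5,744 billion

Unemployment gap = 11.3 - 5.8 = 5.5 points, so the output gap is -1.4 × 5.5 = -7.7%.
Actual GDP = 6223 × (1 - 7.7/100) = 6223 × 0.923 ≈ 5744 billion.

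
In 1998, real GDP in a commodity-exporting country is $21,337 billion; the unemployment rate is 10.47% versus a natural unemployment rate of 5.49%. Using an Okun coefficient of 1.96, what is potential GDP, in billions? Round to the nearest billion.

$23,645 billion

Unemployment gap = 10.47 - 5.49 = 4.98 points, so output gap = -1.96 × 4.98 = -9.7608%.
Since Y = Y* × (1 + gap/100), Y* = 21337/0.902392 ≈ 23645 billion.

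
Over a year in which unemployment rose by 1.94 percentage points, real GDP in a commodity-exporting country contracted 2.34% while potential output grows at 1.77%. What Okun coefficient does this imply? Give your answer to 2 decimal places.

Growth form: g_Y = g_Y* - β × Δu, so β = (g_Y* - g_Y)/Δu.
β = (1.77 + 2.34)/1.94 = 4.11/1.94 = 2.12.

β ≈ 2.12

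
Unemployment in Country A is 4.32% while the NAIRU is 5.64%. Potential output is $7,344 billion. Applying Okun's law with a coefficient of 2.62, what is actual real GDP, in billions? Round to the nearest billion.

Unemployment gap = 4.32 - 5.64 = -1.32 points, so the output gap is -2.62 × (-1.32) = 3.4584%.
Actual GDP = 7344 × (1 + 3.4584/100) = 7344 × 1.034584 ≈ 7598 billion.

$7,598 billion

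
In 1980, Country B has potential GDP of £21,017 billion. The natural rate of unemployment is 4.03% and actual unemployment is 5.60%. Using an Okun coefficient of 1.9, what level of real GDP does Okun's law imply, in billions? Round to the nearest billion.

Unemployment gap = 5.6 - 4.03 = 1.57 points, so the output gap is -1.9 × 1.57 = -2.983%.
Actual GDP = 21017 × (1 - 2.983/100) = 21017 × 0.97017 ≈ 20390 billion.

£20,390 billion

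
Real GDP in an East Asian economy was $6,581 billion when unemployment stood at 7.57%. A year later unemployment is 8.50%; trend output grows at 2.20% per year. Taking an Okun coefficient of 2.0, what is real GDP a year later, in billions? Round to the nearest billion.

$6,603 billion

Δu = 8.5 - 7.57 = 0.93 points.
Okun's law (growth form): g_Y = g_Y* - β × Δu = 2.20 - 2.0 × (0.93) = 2.2 - 1.86 = 0.34%.
Real GDP in the next year = 6581 × (1 + 0.34/100) = 6581 × 1.0034 ≈ 6603 billion.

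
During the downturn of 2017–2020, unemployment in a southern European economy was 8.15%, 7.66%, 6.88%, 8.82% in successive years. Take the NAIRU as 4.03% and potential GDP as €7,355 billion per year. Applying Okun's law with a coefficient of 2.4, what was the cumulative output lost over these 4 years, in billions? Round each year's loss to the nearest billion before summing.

€2,717 billion

Year 2017: gap = -2.4 × (8.15 - 4.03) = -9.888%, loss ≈ 7355 × 9.888/100 ≈ 727.
Year 2018: gap = -2.4 × (7.66 - 4.03) = -8.712%, loss ≈ 7355 × 8.712/100 ≈ 641.
Year 2019: gap = -2.4 × (6.88 - 4.03) = -6.84%, loss ≈ 7355 × 6.84/100 ≈ 503.
Year 2020: gap = -2.4 × (8.82 - 4.03) = -11.496%, loss ≈ 7355 × 11.496/100 ≈ 846.
Total lost output = 727 + 641 + 503 + 846 = 2717 billion.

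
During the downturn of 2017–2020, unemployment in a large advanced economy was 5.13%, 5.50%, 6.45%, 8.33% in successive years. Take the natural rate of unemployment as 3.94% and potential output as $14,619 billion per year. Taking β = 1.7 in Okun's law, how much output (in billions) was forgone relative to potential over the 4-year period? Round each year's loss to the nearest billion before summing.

Year 2017: gap = -1.7 × (5.13 - 3.94) = -2.023%, loss ≈ 14619 × 2.023/100 ≈ 296.
Year 2018: gap = -1.7 × (5.5 - 3.94) = -2.652%, loss ≈ 14619 × 2.652/100 ≈ 388.
Year 2019: gap = -1.7 × (6.45 - 3.94) = -4.267%, loss ≈ 14619 × 4.267/100 ≈ 624.
Year 2020: gap = -1.7 × (8.33 - 3.94) = -7.463%, loss ≈ 14619 × 7.463/100 ≈ 1091.
Total lost output = 296 + 388 + 624 + 1091 = 2399 billion.

$2,399 billion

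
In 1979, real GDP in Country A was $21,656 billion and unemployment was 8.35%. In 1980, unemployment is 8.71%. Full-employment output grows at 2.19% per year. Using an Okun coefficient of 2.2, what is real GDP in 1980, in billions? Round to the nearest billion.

$21,959 billion

Δu = 8.71 - 8.35 = 0.36 points.
Okun's law (growth form): g_Y = g_Y* - β × Δu = 2.19 - 2.2 × (0.36) = 2.19 - 0.792 = 1.398%.
Real GDP in the next year = 21656 × (1 + 1.398/100) = 21656 × 1.01398 ≈ 21959 billion.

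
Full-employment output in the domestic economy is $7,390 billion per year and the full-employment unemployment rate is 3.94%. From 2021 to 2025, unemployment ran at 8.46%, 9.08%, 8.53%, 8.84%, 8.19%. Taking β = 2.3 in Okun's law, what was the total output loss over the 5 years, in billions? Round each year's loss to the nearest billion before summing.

Year 2021: gap = -2.3 × (8.46 - 3.94) = -10.396%, loss ≈ 7390 × 10.396/100 ≈ 768.
Year 2022: gap = -2.3 × (9.08 - 3.94) = -11.822%, loss ≈ 7390 × 11.822/100 ≈ 874.
Year 2023: gap = -2.3 × (8.53 - 3.94) = -10.557%, loss ≈ 7390 × 10.557/100 ≈ 780.
Year 2024: gap = -2.3 × (8.84 - 3.94) = -11.27%, loss ≈ 7390 × 11.27/100 ≈ 833.
Year 2025: gap = -2.3 × (8.19 - 3.94) = -9.775%, loss ≈ 7390 × 9.775/100 ≈ 722.
Total lost output = 768 + 874 + 780 + 833 + 722 = 3977 billion.

$3,977 billion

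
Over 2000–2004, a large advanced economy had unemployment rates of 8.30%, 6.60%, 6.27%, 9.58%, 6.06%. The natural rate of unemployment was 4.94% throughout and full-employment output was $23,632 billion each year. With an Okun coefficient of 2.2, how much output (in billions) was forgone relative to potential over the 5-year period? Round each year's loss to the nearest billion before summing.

Year 2000: gap = -2.2 × (8.3 - 4.94) = -7.392%, loss ≈ 23632 × 7.392/100 ≈ 1747.
Year 2001: gap = -2.2 × (6.6 - 4.94) = -3.652%, loss ≈ 23632 × 3.652/100 ≈ 863.
Year 2002: gap = -2.2 × (6.27 - 4.94) = -2.926%, loss ≈ 23632 × 2.926/100 ≈ 691.
Year 2003: gap = -2.2 × (9.58 - 4.94) = -10.208%, loss ≈ 23632 × 10.208/100 ≈ 2412.
Year 2004: gap = -2.2 × (6.06 - 4.94) = -2.464%, loss ≈ 23632 × 2.464/100 ≈ 582.
Total lost output = 1747 + 863 + 691 + 2412 + 582 = 6295 billion.

$6,295 billion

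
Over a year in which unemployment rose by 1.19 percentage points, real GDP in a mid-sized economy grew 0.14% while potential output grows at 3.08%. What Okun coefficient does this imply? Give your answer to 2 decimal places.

β ≈ 2.47

Growth form: g_Y = g_Y* - β × Δu, so β = (g_Y* - g_Y)/Δu.
β = (3.08 - 0.14)/1.19 = 2.94/1.19 = 2.47.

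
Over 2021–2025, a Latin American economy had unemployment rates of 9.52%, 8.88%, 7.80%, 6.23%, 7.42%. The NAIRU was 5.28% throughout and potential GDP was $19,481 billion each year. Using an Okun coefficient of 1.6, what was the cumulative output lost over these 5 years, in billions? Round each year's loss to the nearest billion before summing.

$4,192 billion

Year 2021: gap = -1.6 × (9.52 - 5.28) = -6.784%, loss ≈ 19481 × 6.784/100 ≈ 1322.
Year 2022: gap = -1.6 × (8.88 - 5.28) = -5.76%, loss ≈ 19481 × 5.76/100 ≈ 1122.
Year 2023: gap = -1.6 × (7.8 - 5.28) = -4.032%, loss ≈ 19481 × 4.032/100 ≈ 785.
Year 2024: gap = -1.6 × (6.23 - 5.28) = -1.52%, loss ≈ 19481 × 1.52/100 ≈ 296.
Year 2025: gap = -1.6 × (7.42 - 5.28) = -3.424%, loss ≈ 19481 × 3.424/100 ≈ 667.
Total lost output = 1322 + 1122 + 785 + 296 + 667 = 4192 billion.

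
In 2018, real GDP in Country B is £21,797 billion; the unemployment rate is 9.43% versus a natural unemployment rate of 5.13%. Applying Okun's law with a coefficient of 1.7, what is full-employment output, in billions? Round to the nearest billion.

£23,516 billion

Unemployment gap = 9.43 - 5.13 = 4.3 points, so output gap = -1.7 × 4.3 = -7.31%.
Since Y = Y* × (1 + gap/100), Y* = 21797/0.9269 ≈ 23516 billion.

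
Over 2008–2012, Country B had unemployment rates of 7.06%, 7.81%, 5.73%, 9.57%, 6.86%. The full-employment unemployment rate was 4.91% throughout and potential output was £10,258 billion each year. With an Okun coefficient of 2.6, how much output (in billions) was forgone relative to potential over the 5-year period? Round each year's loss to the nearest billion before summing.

Year 2008: gap = -2.6 × (7.06 - 4.91) = -5.59%, loss ≈ 10258 × 5.59/100 ≈ 573.
Year 2009: gap = -2.6 × (7.81 - 4.91) = -7.54%, loss ≈ 10258 × 7.54/100 ≈ 773.
Year 2010: gap = -2.6 × (5.73 - 4.91) = -2.132%, loss ≈ 10258 × 2.132/100 ≈ 219.
Year 2011: gap = -2.6 × (9.57 - 4.91) = -12.116%, loss ≈ 10258 × 12.116/100 ≈ 1243.
Year 2012: gap = -2.6 × (6.86 - 4.91) = -5.07%, loss ≈ 10258 × 5.07/100 ≈ 520.
Total lost output = 573 + 773 + 219 + 1243 + 520 = 3328 billion.

£3,328 billion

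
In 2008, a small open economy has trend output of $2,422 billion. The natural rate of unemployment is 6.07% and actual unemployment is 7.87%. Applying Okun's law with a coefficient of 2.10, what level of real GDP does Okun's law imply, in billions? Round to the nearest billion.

Unemployment gap = 7.87 - 6.07 = 1.8 points, so the output gap is -2.1 × 1.8 = -3.78%.
Actual GDP = 2422 × (1 - 3.78/100) = 2422 × 0.9622 ≈ 2330 billion.

$2,330 billion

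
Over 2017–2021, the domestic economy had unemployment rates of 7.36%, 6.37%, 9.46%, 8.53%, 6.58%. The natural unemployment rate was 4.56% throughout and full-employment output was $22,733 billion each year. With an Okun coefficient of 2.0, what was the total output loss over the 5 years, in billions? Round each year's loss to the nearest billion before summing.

Year 2017: gap = -2.0 × (7.36 - 4.56) = -5.6%, loss ≈ 22733 × 5.6/100 ≈ 1273.
Year 2018: gap = -2.0 × (6.37 - 4.56) = -3.62%, loss ≈ 22733 × 3.62/100 ≈ 823.
Year 2019: gap = -2.0 × (9.46 - 4.56) = -9.8%, loss ≈ 22733 × 9.8/100 ≈ 2228.
Year 2020: gap = -2.0 × (8.53 - 4.56) = -7.94%, loss ≈ 22733 × 7.94/100 ≈ 1805.
Year 2021: gap = -2.0 × (6.58 - 4.56) = -4.04%, loss ≈ 22733 × 4.04/100 ≈ 918.
Total lost output = 1273 + 823 + 2228 + 1805 + 918 = 7047 billion.

$7,047 billion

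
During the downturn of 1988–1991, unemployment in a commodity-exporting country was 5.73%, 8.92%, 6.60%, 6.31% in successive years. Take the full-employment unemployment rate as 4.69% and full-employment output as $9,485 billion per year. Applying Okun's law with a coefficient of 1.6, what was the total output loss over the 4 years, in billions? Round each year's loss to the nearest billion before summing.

$1,336 billion

Year 1988: gap = -1.6 × (5.73 - 4.69) = -1.664%, loss ≈ 9485 × 1.664/100 ≈ 158.
Year 1989: gap = -1.6 × (8.92 - 4.69) = -6.768%, loss ≈ 9485 × 6.768/100 ≈ 642.
Year 1990: gap = -1.6 × (6.6 - 4.69) = -3.056%, loss ≈ 9485 × 3.056/100 ≈ 290.
Year 1991: gap = -1.6 × (6.31 - 4.69) = -2.592%, loss ≈ 9485 × 2.592/100 ≈ 246.
Total lost output = 158 + 642 + 290 + 246 = 1336 billion.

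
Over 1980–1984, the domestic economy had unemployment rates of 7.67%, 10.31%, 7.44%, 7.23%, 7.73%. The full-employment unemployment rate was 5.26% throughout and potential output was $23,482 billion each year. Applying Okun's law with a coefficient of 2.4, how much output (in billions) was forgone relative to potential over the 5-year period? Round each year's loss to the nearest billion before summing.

Year 1980: gap = -2.4 × (7.67 - 5.26) = -5.784%, loss ≈ 23482 × 5.784/100 ≈ 1358.
Year 1981: gap = -2.4 × (10.31 - 5.26) = -12.12%, loss ≈ 23482 × 12.12/100 ≈ 2846.
Year 1982: gap = -2.4 × (7.44 - 5.26) = -5.232%, loss ≈ 23482 × 5.232/100 ≈ 1229.
Year 1983: gap = -2.4 × (7.23 - 5.26) = -4.728%, loss ≈ 23482 × 4.728/100 ≈ 1110.
Year 1984: gap = -2.4 × (7.73 - 5.26) = -5.928%, loss ≈ 23482 × 5.928/100 ≈ 1392.
Total lost output = 1358 + 2846 + 1229 + 1110 + 1392 = 7935 billion.

$7,935 billion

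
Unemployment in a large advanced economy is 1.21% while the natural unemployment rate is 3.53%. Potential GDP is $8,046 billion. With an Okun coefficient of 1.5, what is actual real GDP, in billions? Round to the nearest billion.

Unemployment gap = 1.21 - 3.53 = -2.32 points, so the output gap is -1.5 × (-2.32) = 3.48%.
Actual GDP = 8046 × (1 + 3.48/100) = 8046 × 1.0348 ≈ 8326 billion.

$8,326 billion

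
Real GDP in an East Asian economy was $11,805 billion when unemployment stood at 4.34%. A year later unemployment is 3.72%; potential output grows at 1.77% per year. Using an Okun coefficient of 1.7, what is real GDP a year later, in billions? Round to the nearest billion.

Δu = 3.72 - 4.34 = -0.62 points.
Okun's law (growth form): g_Y = g_Y* - β × Δu = 1.77 - 1.7 × (-0.62) = 1.77 + 1.054 = 2.824%.
Real GDP in the next year = 11805 × (1 + 2.824/100) = 11805 × 1.02824 ≈ 12138 billion.

$12,138 billion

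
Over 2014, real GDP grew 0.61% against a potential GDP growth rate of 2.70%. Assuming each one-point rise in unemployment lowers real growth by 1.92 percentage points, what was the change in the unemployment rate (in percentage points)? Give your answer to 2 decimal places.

Growth-rate Okun's law: g_Y = g_Y* - β × Δu, so Δu = (g_Y* - g_Y)/β.
Δu = (2.7 - 0.61)/1.92 = 2.09/1.92 = 1.09 percentage points.

1.09 percentage points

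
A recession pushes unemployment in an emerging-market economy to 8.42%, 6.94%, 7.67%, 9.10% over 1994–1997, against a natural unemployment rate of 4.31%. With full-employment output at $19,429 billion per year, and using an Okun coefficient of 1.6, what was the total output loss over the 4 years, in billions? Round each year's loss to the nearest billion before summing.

$4,630 billion

Year 1994: gap = -1.6 × (8.42 - 4.31) = -6.576%, loss ≈ 19429 × 6.576/100 ≈ 1278.
Year 1995: gap = -1.6 × (6.94 - 4.31) = -4.208%, loss ≈ 19429 × 4.208/100 ≈ 818.
Year 1996: gap = -1.6 × (7.67 - 4.31) = -5.376%, loss ≈ 19429 × 5.376/100 ≈ 1045.
Year 1997: gap = -1.6 × (9.1 - 4.31) = -7.664%, loss ≈ 19429 × 7.664/100 ≈ 1489.
Total lost output = 1278 + 818 + 1045 + 1489 = 4630 billion.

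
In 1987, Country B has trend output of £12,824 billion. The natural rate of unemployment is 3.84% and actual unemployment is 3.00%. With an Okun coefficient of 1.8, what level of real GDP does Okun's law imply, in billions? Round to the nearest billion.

Unemployment gap = 3 - 3.84 = -0.84 points, so the output gap is -1.8 × (-0.84) = 1.512%.
Actual GDP = 12824 × (1 + 1.512/100) = 12824 × 1.01512 ≈ 13018 billion.

£13,018 billion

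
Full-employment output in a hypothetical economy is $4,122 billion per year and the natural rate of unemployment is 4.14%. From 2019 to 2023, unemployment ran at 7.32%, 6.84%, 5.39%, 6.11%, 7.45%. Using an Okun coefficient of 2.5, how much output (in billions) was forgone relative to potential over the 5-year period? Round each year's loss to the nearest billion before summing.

Year 2019: gap = -2.5 × (7.32 - 4.14) = -7.95%, loss ≈ 4122 × 7.95/100 ≈ 328.
Year 2020: gap = -2.5 × (6.84 - 4.14) = -6.75%, loss ≈ 4122 × 6.75/100 ≈ 278.
Year 2021: gap = -2.5 × (5.39 - 4.14) = -3.125%, loss ≈ 4122 × 3.125/100 ≈ 129.
Year 2022: gap = -2.5 × (6.11 - 4.14) = -4.925%, loss ≈ 4122 × 4.925/100 ≈ 203.
Year 2023: gap = -2.5 × (7.45 - 4.14) = -8.275%, loss ≈ 4122 × 8.275/100 ≈ 341.
Total lost output = 328 + 278 + 129 + 203 + 341 = 1279 billion.

$1,279 billion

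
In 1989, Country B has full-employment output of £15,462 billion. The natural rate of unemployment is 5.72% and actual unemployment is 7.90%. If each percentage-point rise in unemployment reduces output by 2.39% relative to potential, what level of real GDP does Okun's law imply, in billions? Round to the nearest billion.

Unemployment gap = 7.9 - 5.72 = 2.18 points, so the output gap is -2.39 × 2.18 = -5.2102%.
Actual GDP = 15462 × (1 - 5.2102/100) = 15462 × 0.947898 ≈ 14656 billion.

£14,656 billion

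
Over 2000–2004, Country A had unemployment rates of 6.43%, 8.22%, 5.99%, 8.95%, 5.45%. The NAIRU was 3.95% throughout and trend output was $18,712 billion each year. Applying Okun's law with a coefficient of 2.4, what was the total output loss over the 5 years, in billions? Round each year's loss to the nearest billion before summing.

Year 2000: gap = -2.4 × (6.43 - 3.95) = -5.952%, loss ≈ 18712 × 5.952/100 ≈ 1114.
Year 2001: gap = -2.4 × (8.22 - 3.95) = -10.248%, loss ≈ 18712 × 10.248/100 ≈ 1918.
Year 2002: gap = -2.4 × (5.99 - 3.95) = -4.896%, loss ≈ 18712 × 4.896/100 ≈ 916.
Year 2003: gap = -2.4 × (8.95 - 3.95) = -12%, loss ≈ 18712 × 12/100 ≈ 2245.
Year 2004: gap = -2.4 × (5.45 - 3.95) = -3.6%, loss ≈ 18712 × 3.6/100 ≈ 674.
Total lost output = 1114 + 1918 + 916 + 2245 + 674 = 6867 billion.

$6,867 billion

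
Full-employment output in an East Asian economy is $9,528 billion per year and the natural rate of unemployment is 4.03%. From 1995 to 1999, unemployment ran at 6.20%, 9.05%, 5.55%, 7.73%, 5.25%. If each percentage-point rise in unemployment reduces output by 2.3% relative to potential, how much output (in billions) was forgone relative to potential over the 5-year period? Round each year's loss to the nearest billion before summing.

$2,987 billion

Year 1995: gap = -2.3 × (6.2 - 4.03) = -4.991%, loss ≈ 9528 × 4.991/100 ≈ 476.
Year 1996: gap = -2.3 × (9.05 - 4.03) = -11.546%, loss ≈ 9528 × 11.546/100 ≈ 1100.
Year 1997: gap = -2.3 × (5.55 - 4.03) = -3.496%, loss ≈ 9528 × 3.496/100 ≈ 333.
Year 1998: gap = -2.3 × (7.73 - 4.03) = -8.51%, loss ≈ 9528 × 8.51/100 ≈ 811.
Year 1999: gap = -2.3 × (5.25 - 4.03) = -2.806%, loss ≈ 9528 × 2.806/100 ≈ 267.
Total lost output = 476 + 1100 + 333 + 811 + 267 = 2987 billion.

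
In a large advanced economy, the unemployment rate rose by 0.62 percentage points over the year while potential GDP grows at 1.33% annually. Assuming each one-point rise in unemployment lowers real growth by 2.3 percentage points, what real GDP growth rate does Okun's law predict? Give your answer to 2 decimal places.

Growth-rate Okun's law: g_Y = g_Y* - β × Δu.
g_Y = 1.33 - 2.3 × (0.62) = 1.33 - 1.426 = -0.096%, i.e. -0.10% to 2 d.p.

-0.10%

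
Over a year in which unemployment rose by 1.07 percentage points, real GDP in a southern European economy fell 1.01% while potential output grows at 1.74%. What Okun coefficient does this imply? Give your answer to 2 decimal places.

Growth form: g_Y = g_Y* - β × Δu, so β = (g_Y* - g_Y)/Δu.
β = (1.74 + 1.01)/1.07 = 2.75/1.07 = 2.57.

β ≈ 2.57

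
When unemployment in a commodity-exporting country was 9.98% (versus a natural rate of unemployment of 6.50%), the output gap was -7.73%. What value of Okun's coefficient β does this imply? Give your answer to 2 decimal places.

β ≈ 2.22

Okun's law: output gap = -β × (u - u*).
-7.73 = -β × (9.98 - 6.5) = -β × 3.48, so β = 7.73/3.48 = 2.22.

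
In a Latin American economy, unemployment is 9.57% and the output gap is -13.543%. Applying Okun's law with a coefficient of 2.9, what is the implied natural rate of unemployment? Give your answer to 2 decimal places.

4.90%

From Okun's law, u - u* = -(output gap)/β = -(-13.543)/2.9 = 4.67 points.
So u* = 9.57 - 4.67 = 4.90%.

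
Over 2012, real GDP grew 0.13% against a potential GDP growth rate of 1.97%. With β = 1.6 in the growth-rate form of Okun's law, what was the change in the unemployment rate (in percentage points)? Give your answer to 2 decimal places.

Growth-rate Okun's law: g_Y = g_Y* - β × Δu, so Δu = (g_Y* - g_Y)/β.
Δu = (1.97 - 0.13)/1.6 = 1.84/1.6 = 1.15 percentage points.

1.15 percentage points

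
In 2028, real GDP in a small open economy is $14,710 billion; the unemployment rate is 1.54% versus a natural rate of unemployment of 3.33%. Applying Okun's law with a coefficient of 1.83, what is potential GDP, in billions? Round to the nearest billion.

Unemployment gap = 1.54 - 3.33 = -1.79 points, so output gap = -1.83 × (-1.79) = 3.2757%.
Since Y = Y* × (1 + gap/100), Y* = 14710/1.032757 ≈ 14243 billion.

$14,243 billion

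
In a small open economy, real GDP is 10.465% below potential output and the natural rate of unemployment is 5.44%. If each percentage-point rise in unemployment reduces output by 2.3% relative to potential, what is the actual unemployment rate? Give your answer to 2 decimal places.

9.99%

From Okun's law, u - u* = -(output gap)/β = -(-10.465)/2.3 = 4.55 points.
So u = 5.44 + 4.55 = 9.99%.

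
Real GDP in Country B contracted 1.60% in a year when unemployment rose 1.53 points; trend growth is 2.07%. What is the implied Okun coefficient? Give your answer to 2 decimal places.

Growth form: g_Y = g_Y* - β × Δu, so β = (g_Y* - g_Y)/Δu.
β = (2.07 + 1.6)/1.53 = 3.67/1.53 = 2.40.

β ≈ 2.40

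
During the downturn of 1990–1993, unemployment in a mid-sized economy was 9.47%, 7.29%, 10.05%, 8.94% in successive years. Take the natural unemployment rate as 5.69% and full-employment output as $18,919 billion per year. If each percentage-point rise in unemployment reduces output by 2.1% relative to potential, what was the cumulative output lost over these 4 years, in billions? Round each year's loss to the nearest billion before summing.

Year 1990: gap = -2.1 × (9.47 - 5.69) = -7.938%, loss ≈ 18919 × 7.938/100 ≈ 1502.
Year 1991: gap = -2.1 × (7.29 - 5.69) = -3.36%, loss ≈ 18919 × 3.36/100 ≈ 636.
Year 1992: gap = -2.1 × (10.05 - 5.69) = -9.156%, loss ≈ 18919 × 9.156/100 ≈ 1732.
Year 1993: gap = -2.1 × (8.94 - 5.69) = -6.825%, loss ≈ 18919 × 6.825/100 ≈ 1291.
Total lost output = 1502 + 636 + 1732 + 1291 = 5161 billion.

$5,161 billion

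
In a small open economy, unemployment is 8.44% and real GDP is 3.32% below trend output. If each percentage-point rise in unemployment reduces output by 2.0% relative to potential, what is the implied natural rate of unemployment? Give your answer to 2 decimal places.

From Okun's law, u - u* = -(output gap)/β = -(-3.32)/2.0 = 1.66 points.
So u* = 8.44 - 1.66 = 6.78%.

6.78%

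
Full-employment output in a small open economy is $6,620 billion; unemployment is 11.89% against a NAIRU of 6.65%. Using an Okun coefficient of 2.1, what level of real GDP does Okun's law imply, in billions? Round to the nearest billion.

Unemployment gap = 11.89 - 6.65 = 5.24 points, so the output gap is -2.1 × 5.24 = -11.004%.
Actual GDP = 6620 × (1 - 11.004/100) = 6620 × 0.88996 ≈ 5892 billion.

$5,892 billion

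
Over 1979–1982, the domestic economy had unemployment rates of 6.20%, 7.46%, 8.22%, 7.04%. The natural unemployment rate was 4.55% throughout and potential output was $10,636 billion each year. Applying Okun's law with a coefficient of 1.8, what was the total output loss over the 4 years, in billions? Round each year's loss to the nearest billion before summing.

Year 1979: gap = -1.8 × (6.2 - 4.55) = -2.97%, loss ≈ 10636 × 2.97/100 ≈ 316.
Year 1980: gap = -1.8 × (7.46 - 4.55) = -5.238%, loss ≈ 10636 × 5.238/100 ≈ 557.
Year 1981: gap = -1.8 × (8.22 - 4.55) = -6.606%, loss ≈ 10636 × 6.606/100 ≈ 703.
Year 1982: gap = -1.8 × (7.04 - 4.55) = -4.482%, loss ≈ 10636 × 4.482/100 ≈ 477.
Total lost output = 316 + 557 + 703 + 477 = 2053 billion.

$2,053 billion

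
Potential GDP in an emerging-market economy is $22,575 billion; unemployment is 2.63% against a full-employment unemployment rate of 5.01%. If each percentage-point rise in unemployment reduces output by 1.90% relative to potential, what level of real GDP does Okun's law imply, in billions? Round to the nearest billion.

Unemployment gap = 2.63 - 5.01 = -2.38 points, so the output gap is -1.9 × (-2.38) = 4.522%.
Actual GDP = 22575 × (1 + 4.522/100) = 22575 × 1.04522 ≈ 23596 billion.

$23,596 billion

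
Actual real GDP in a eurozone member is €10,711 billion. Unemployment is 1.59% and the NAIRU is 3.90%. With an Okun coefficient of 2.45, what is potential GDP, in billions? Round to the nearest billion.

€10,137 billion

Unemployment gap = 1.59 - 3.9 = -2.31 points, so output gap = -2.45 × (-2.31) = 5.6595%.
Since Y = Y* × (1 + gap/100), Y* = 10711/1.056595 ≈ 10137 billion.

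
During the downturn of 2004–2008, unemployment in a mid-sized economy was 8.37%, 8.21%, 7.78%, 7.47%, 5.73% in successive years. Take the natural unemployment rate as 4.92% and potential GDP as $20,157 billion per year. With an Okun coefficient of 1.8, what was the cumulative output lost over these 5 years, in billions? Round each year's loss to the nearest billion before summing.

Year 2004: gap = -1.8 × (8.37 - 4.92) = -6.21%, loss ≈ 20157 × 6.21/100 ≈ 1252.
Year 2005: gap = -1.8 × (8.21 - 4.92) = -5.922%, loss ≈ 20157 × 5.922/100 ≈ 1194.
Year 2006: gap = -1.8 × (7.78 - 4.92) = -5.148%, loss ≈ 20157 × 5.148/100 ≈ 1038.
Year 2007: gap = -1.8 × (7.47 - 4.92) = -4.59%, loss ≈ 20157 × 4.59/100 ≈ 925.
Year 2008: gap = -1.8 × (5.73 - 4.92) = -1.458%, loss ≈ 20157 × 1.458/100 ≈ 294.
Total lost output = 1252 + 1194 + 1038 + 925 + 294 = 4703 billion.

$4,703 billion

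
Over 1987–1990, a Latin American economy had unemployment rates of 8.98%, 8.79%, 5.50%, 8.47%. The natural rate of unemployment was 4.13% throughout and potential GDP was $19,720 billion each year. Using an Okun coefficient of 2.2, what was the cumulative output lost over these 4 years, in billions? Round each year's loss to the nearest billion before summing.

Year 1987: gap = -2.2 × (8.98 - 4.13) = -10.67%, loss ≈ 19720 × 10.67/100 ≈ 2104.
Year 1988: gap = -2.2 × (8.79 - 4.13) = -10.252%, loss ≈ 19720 × 10.252/100 ≈ 2022.
Year 1989: gap = -2.2 × (5.5 - 4.13) = -3.014%, loss ≈ 19720 × 3.014/100 ≈ 594.
Year 1990: gap = -2.2 × (8.47 - 4.13) = -9.548%, loss ≈ 19720 × 9.548/100 ≈ 1883.
Total lost output = 2104 + 2022 + 594 + 1883 = 6603 billion.

$6,603 billion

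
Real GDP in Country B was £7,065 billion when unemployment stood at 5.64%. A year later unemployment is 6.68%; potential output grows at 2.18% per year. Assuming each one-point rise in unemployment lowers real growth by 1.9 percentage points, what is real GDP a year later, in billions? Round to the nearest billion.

£7,079 billion

Δu = 6.68 - 5.64 = 1.04 points.
Okun's law (growth form): g_Y = g_Y* - β × Δu = 2.18 - 1.9 × (1.04) = 2.18 - 1.976 = 0.204%.
Real GDP in the next year = 7065 × (1 + 0.204/100) = 7065 × 1.00204 ≈ 7079 billion.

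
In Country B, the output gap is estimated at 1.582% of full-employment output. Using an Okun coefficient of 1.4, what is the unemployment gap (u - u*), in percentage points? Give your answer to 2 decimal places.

Okun's law: output gap = -β × (u - u*), so u - u* = -(output gap)/β.
u - u* = -(1.582)/1.4 = -1.13 percentage points.

-1.13 percentage points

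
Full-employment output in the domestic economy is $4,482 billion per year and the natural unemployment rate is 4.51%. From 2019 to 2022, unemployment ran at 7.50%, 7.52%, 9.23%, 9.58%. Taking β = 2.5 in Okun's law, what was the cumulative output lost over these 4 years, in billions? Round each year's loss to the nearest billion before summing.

$1,769 billion

Year 2019: gap = -2.5 × (7.5 - 4.51) = -7.475%, loss ≈ 4482 × 7.475/100 ≈ 335.
Year 2020: gap = -2.5 × (7.52 - 4.51) = -7.525%, loss ≈ 4482 × 7.525/100 ≈ 337.
Year 2021: gap = -2.5 × (9.23 - 4.51) = -11.8%, loss ≈ 4482 × 11.8/100 ≈ 529.
Year 2022: gap = -2.5 × (9.58 - 4.51) = -12.675%, loss ≈ 4482 × 12.675/100 ≈ 568.
Total lost output = 335 + 337 + 529 + 568 = 1769 billion.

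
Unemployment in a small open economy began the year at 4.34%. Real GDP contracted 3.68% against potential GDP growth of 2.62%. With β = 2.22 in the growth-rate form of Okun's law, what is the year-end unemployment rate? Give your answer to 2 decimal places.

Growth-rate Okun's law: g_Y = g_Y* - β × Δu, so Δu = (g_Y* - g_Y)/β.
Δu = (2.62 + 3.68)/2.22 = 6.3/2.22 = 2.84 percentage points.
Year-end unemployment = 4.34 + 2.84 = 7.18%.

7.18%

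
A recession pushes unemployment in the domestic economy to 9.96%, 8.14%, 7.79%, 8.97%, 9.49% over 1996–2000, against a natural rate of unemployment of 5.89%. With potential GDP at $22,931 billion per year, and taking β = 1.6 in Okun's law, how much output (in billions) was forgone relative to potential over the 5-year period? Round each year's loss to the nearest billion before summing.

Year 1996: gap = -1.6 × (9.96 - 5.89) = -6.512%, loss ≈ 22931 × 6.512/100 ≈ 1493.
Year 1997: gap = -1.6 × (8.14 - 5.89) = -3.6%, loss ≈ 22931 × 3.6/100 ≈ 826.
Year 1998: gap = -1.6 × (7.79 - 5.89) = -3.04%, loss ≈ 22931 × 3.04/100 ≈ 697.
Year 1999: gap = -1.6 × (8.97 - 5.89) = -4.928%, loss ≈ 22931 × 4.928/100 ≈ 1130.
Year 2000: gap = -1.6 × (9.49 - 5.89) = -5.76%, loss ≈ 22931 × 5.76/100 ≈ 1321.
Total lost output = 1493 + 826 + 697 + 1130 + 1321 = 5467 billion.

$5,467 billion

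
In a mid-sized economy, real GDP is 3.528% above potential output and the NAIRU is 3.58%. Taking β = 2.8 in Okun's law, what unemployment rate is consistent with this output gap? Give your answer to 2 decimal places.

2.32%

From Okun's law, u - u* = -(output gap)/β = -(3.528)/2.8 = -1.26 points.
So u = 3.58 - 1.26 = 2.32%.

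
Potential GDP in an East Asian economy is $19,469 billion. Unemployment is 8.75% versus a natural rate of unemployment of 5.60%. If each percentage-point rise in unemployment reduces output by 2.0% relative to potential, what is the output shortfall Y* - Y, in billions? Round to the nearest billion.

Output gap = -2.0 × (8.75 - 5.6) = -2 × 3.15 = -6.3%.
Actual GDP ≈ 19469 × 0.937 ≈ 18242 billion, so the shortfall is 19469 - 18242 = 1227 billion.

$1,227 billion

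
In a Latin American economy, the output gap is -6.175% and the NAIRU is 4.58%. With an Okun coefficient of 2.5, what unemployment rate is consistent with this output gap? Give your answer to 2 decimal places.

From Okun's law, u - u* = -(output gap)/β = -(-6.175)/2.5 = 2.47 points.
So u = 4.58 + 2.47 = 7.05%.

7.05%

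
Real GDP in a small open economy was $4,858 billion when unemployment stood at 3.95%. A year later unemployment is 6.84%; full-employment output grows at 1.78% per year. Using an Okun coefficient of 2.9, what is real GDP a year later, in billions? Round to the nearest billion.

Δu = 6.84 - 3.95 = 2.89 points.
Okun's law (growth form): g_Y = g_Y* - β × Δu = 1.78 - 2.9 × (2.89) = 1.78 - 8.381 = -6.601%.
Real GDP in the next year = 4858 × (1 - 6.601/100) = 4858 × 0.93399 ≈ 4537 billion.

$4,537 billion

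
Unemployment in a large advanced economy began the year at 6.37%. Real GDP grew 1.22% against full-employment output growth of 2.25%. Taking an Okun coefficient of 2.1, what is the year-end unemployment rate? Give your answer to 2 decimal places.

6.86%

Growth-rate Okun's law: g_Y = g_Y* - β × Δu, so Δu = (g_Y* - g_Y)/β.
Δu = (2.25 - 1.22)/2.1 = 1.03/2.1 = 0.49 percentage points.
Year-end unemployment = 6.37 + 0.49 = 6.86%.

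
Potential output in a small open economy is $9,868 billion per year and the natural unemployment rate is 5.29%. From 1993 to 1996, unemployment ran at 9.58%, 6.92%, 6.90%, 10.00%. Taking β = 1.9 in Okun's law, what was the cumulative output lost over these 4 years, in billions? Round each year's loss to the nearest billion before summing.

Year 1993: gap = -1.9 × (9.58 - 5.29) = -8.151%, loss ≈ 9868 × 8.151/100 ≈ 804.
Year 1994: gap = -1.9 × (6.92 - 5.29) = -3.097%, loss ≈ 9868 × 3.097/100 ≈ 306.
Year 1995: gap = -1.9 × (6.9 - 5.29) = -3.059%, loss ≈ 9868 × 3.059/100 ≈ 302.
Year 1996: gap = -1.9 × (10 - 5.29) = -8.949%, loss ≈ 9868 × 8.949/100 ≈ 883.
Total lost output = 804 + 306 + 302 + 883 = 2295 billion.

$2,295 billion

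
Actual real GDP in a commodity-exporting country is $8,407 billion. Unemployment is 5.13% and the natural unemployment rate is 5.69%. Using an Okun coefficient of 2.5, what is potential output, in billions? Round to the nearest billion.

Unemployment gap = 5.13 - 5.69 = -0.56 points, so output gap = -2.5 × (-0.56) = 1.4%.
Since Y = Y* × (1 + gap/100), Y* = 8407/1.014 ≈ 8291 billion.

$8,291 billion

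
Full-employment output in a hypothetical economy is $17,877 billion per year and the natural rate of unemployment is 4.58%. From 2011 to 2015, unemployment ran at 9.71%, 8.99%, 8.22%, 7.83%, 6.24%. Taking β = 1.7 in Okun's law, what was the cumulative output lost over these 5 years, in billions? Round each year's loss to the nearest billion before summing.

$5,497 billion

Year 2011: gap = -1.7 × (9.71 - 4.58) = -8.721%, loss ≈ 17877 × 8.721/100 ≈ 1559.
Year 2012: gap = -1.7 × (8.99 - 4.58) = -7.497%, loss ≈ 17877 × 7.497/100 ≈ 1340.
Year 2013: gap = -1.7 × (8.22 - 4.58) = -6.188%, loss ≈ 17877 × 6.188/100 ≈ 1106.
Year 2014: gap = -1.7 × (7.83 - 4.58) = -5.525%, loss ≈ 17877 × 5.525/100 ≈ 988.
Year 2015: gap = -1.7 × (6.24 - 4.58) = -2.822%, loss ≈ 17877 × 2.822/100 ≈ 504.
Total lost output = 1559 + 1340 + 1106 + 988 + 504 = 5497 billion.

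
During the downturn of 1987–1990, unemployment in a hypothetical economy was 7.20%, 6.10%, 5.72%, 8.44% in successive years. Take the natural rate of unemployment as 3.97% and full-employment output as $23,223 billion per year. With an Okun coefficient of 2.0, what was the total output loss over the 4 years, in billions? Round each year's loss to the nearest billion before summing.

$5,378 billion

Year 1987: gap = -2.0 × (7.2 - 3.97) = -6.46%, loss ≈ 23223 × 6.46/100 ≈ 1500.
Year 1988: gap = -2.0 × (6.1 - 3.97) = -4.26%, loss ≈ 23223 × 4.26/100 ≈ 989.
Year 1989: gap = -2.0 × (5.72 - 3.97) = -3.5%, loss ≈ 23223 × 3.5/100 ≈ 813.
Year 1990: gap = -2.0 × (8.44 - 3.97) = -8.94%, loss ≈ 23223 × 8.94/100 ≈ 2076.
Total lost output = 1500 + 989 + 813 + 2076 = 5378 billion.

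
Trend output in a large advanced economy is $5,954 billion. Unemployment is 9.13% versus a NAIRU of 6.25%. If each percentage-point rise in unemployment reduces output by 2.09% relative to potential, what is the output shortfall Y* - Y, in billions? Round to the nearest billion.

$358 billion

Output gap = -2.09 × (9.13 - 6.25) = -2.09 × 2.88 = -6.0192%.
Actual GDP ≈ 5954 × 0.939808 ≈ 5596 billion, so the shortfall is 5954 - 5596 = 358 billion.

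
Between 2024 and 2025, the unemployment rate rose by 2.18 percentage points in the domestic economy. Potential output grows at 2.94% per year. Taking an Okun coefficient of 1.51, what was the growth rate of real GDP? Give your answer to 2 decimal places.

-0.35%

Growth-rate Okun's law: g_Y = g_Y* - β × Δu.
g_Y = 2.94 - 1.51 × (2.18) = 2.94 - 3.2918 = -0.3518%, i.e. -0.35% to 2 d.p.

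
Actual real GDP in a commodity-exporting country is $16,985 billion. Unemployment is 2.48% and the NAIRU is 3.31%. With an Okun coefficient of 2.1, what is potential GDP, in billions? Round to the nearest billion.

$16,694 billion

Unemployment gap = 2.48 - 3.31 = -0.83 points, so output gap = -2.1 × (-0.83) = 1.743%.
Since Y = Y* × (1 + gap/100), Y* = 16985/1.01743 ≈ 16694 billion.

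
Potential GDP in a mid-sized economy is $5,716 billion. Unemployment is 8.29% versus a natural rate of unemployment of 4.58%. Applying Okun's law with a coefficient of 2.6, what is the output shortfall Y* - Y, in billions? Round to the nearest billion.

Output gap = -2.6 × (8.29 - 4.58) = -2.6 × 3.71 = -9.646%.
Actual GDP ≈ 5716 × 0.90354 ≈ 5165 billion, so the shortfall is 5716 - 5165 = 551 billion.

$551 billion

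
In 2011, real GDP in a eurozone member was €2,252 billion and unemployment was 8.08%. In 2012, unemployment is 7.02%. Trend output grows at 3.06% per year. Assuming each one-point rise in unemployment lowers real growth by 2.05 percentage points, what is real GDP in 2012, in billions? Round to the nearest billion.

Δu = 7.02 - 8.08 = -1.06 points.
Okun's law (growth form): g_Y = g_Y* - β × Δu = 3.06 - 2.05 × (-1.06) = 3.06 + 2.173 = 5.233%.
Real GDP in the next year = 2252 × (1 + 5.233/100) = 2252 × 1.05233 ≈ 2370 billion.

€2,370 billion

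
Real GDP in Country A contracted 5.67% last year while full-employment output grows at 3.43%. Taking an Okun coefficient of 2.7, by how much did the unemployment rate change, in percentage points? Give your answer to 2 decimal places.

3.37 percentage points

Growth-rate Okun's law: g_Y = g_Y* - β × Δu, so Δu = (g_Y* - g_Y)/β.
Δu = (3.43 + 5.67)/2.7 = 9.1/2.7 = 3.37 percentage points.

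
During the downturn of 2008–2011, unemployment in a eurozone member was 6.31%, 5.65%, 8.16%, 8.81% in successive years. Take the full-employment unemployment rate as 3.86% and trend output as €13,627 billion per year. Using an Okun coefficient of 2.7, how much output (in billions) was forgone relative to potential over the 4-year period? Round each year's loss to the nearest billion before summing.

€4,963 billion

Year 2008: gap = -2.7 × (6.31 - 3.86) = -6.615%, loss ≈ 13627 × 6.615/100 ≈ 901.
Year 2009: gap = -2.7 × (5.65 - 3.86) = -4.833%, loss ≈ 13627 × 4.833/100 ≈ 659.
Year 2010: gap = -2.7 × (8.16 - 3.86) = -11.61%, loss ≈ 13627 × 11.61/100 ≈ 1582.
Year 2011: gap = -2.7 × (8.81 - 3.86) = -13.365%, loss ≈ 13627 × 13.365/100 ≈ 1821.
Total lost output = 901 + 659 + 1582 + 1821 = 4963 billion.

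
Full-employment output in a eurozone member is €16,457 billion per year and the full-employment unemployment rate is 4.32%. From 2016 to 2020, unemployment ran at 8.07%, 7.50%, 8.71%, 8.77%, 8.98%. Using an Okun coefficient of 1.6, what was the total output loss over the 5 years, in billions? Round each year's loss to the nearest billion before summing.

€5,379 billion

Year 2016: gap = -1.6 × (8.07 - 4.32) = -6%, loss ≈ 16457 × 6/100 ≈ 987.
Year 2017: gap = -1.6 × (7.5 - 4.32) = -5.088%, loss ≈ 16457 × 5.088/100 ≈ 837.
Year 2018: gap = -1.6 × (8.71 - 4.32) = -7.024%, loss ≈ 16457 × 7.024/100 ≈ 1156.
Year 2019: gap = -1.6 × (8.77 - 4.32) = -7.12%, loss ≈ 16457 × 7.12/100 ≈ 1172.
Year 2020: gap = -1.6 × (8.98 - 4.32) = -7.456%, loss ≈ 16457 × 7.456/100 ≈ 1227.
Total lost output = 987 + 837 + 1156 + 1172 + 1227 = 5379 billion.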